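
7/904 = 7/904  =  0.01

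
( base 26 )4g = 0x78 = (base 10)120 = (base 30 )40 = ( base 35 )3F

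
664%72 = 16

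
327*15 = 4905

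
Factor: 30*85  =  2550 = 2^1*3^1* 5^2*17^1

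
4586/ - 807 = -4586/807 = - 5.68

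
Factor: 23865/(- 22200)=  -  43/40 = - 2^( - 3 )*5^( - 1) * 43^1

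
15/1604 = 15/1604= 0.01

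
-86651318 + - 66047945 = -152699263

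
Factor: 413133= 3^1* 7^1*103^1*191^1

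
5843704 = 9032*647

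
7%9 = 7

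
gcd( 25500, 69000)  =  1500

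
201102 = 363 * 554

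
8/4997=8/4997 = 0.00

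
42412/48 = 10603/12 = 883.58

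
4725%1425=450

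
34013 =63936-29923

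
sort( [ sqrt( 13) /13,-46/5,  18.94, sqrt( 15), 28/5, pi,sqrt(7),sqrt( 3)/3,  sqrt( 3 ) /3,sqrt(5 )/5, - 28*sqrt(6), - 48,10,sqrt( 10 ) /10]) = [ - 28*sqrt(6), - 48,- 46/5, sqrt(13)/13, sqrt( 10)/10, sqrt(5)/5, sqrt(3 )/3, sqrt(3)/3,sqrt( 7),pi,sqrt( 15 ),28/5,10, 18.94 ]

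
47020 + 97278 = 144298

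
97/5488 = 97/5488 = 0.02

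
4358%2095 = 168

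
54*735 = 39690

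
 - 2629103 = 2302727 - 4931830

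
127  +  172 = 299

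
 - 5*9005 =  - 45025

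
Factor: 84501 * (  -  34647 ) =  - 2927706147= - 3^3*41^1*229^1*11549^1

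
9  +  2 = 11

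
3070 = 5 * 614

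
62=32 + 30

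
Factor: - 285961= - 13^1 * 21997^1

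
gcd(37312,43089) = 53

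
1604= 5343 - 3739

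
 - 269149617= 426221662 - 695371279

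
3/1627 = 3/1627 =0.00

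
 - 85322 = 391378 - 476700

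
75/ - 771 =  -25/257   =  - 0.10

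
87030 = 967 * 90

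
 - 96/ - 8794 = 48/4397 = 0.01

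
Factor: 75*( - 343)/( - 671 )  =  3^1* 5^2 * 7^3*11^( - 1)*61^( - 1) = 25725/671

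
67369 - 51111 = 16258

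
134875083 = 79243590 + 55631493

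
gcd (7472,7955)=1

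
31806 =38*837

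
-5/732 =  - 1 + 727/732 = - 0.01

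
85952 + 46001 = 131953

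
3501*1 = 3501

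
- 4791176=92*(-52078 )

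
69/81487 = 69/81487 = 0.00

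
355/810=71/162 = 0.44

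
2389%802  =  785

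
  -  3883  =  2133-6016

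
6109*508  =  3103372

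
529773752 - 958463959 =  - 428690207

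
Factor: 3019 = 3019^1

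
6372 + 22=6394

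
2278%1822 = 456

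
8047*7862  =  63265514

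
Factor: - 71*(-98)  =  2^1*7^2*71^1  =  6958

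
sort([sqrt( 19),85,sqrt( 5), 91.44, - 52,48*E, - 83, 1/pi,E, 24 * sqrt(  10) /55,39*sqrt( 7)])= [ - 83, - 52, 1/pi,24 *sqrt( 10 ) /55,sqrt( 5), E,sqrt( 19),85, 91.44, 39*sqrt ( 7 ), 48 * E]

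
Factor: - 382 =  - 2^1*191^1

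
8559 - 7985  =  574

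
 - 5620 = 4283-9903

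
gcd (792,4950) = 198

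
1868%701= 466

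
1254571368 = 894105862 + 360465506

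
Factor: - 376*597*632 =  - 2^6*3^1*47^1 * 79^1*199^1 = -141866304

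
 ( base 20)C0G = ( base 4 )1023100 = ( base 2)1001011010000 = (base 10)4816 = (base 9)6541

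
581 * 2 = 1162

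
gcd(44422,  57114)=6346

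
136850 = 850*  161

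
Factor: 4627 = 7^1*661^1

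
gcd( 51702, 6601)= 7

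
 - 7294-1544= - 8838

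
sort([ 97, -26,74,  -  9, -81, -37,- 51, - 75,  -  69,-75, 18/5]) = [ - 81,-75, - 75, - 69, - 51 , - 37,-26,  -  9,18/5 , 74, 97]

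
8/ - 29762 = - 1 + 14877/14881 = -0.00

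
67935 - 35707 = 32228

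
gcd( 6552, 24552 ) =72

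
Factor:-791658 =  - 2^1*3^2 * 7^1 * 61^1*103^1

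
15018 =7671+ 7347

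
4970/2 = 2485 = 2485.00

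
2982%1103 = 776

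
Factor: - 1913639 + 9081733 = 7168094 = 2^1* 3584047^1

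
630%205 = 15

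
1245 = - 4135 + 5380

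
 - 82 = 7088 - 7170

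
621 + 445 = 1066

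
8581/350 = 24+181/350 =24.52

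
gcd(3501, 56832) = 3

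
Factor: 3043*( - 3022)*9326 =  - 85761392396 = -2^2*17^1*179^1*1511^1*4663^1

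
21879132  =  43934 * 498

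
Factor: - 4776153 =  - 3^1*1592051^1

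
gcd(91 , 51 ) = 1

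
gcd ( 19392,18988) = 404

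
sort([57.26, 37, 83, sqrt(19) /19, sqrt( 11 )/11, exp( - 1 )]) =[sqrt ( 19 )/19, sqrt(11 )/11, exp( - 1),37,57.26, 83 ]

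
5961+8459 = 14420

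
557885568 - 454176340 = 103709228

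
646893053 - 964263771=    - 317370718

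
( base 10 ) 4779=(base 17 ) g92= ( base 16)12AB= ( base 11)3655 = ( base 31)4u5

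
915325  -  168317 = 747008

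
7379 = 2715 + 4664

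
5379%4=3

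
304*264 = 80256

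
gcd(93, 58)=1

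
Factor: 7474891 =653^1 * 11447^1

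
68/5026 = 34/2513 =0.01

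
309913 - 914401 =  - 604488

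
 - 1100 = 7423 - 8523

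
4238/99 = 4238/99 =42.81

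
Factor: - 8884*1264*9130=-102524202880 = - 2^7*5^1 * 11^1*79^1*83^1*2221^1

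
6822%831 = 174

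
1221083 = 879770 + 341313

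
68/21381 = 68/21381 = 0.00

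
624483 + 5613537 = 6238020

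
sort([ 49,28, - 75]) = [ - 75, 28, 49]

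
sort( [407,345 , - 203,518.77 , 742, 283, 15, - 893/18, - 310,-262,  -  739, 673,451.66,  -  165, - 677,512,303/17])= [ - 739, - 677,-310, - 262, - 203,-165, - 893/18, 15, 303/17,283,345,407,451.66 , 512,  518.77,673, 742] 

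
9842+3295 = 13137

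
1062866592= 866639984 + 196226608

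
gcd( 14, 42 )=14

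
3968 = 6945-2977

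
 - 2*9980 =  - 19960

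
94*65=6110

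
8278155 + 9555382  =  17833537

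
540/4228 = 135/1057 = 0.13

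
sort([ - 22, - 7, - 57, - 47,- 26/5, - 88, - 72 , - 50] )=[ - 88, - 72,-57,-50, - 47, - 22, - 7, - 26/5] 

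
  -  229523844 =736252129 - 965775973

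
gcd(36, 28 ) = 4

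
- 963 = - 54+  - 909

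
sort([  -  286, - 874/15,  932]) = [-286, - 874/15, 932 ] 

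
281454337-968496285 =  - 687041948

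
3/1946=3/1946 = 0.00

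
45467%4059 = 818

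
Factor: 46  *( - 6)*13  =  -2^2*3^1*13^1 * 23^1 = - 3588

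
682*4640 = 3164480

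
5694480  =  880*6471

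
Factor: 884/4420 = 1/5 = 5^( - 1 )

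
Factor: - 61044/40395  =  -2^2*5^( - 1 ) * 2693^ (-1) * 5087^1 = -20348/13465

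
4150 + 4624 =8774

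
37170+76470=113640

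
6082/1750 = 3 + 416/875 = 3.48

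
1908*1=1908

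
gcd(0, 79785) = 79785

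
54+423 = 477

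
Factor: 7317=3^3*271^1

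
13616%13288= 328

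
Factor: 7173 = 3^2 * 797^1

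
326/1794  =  163/897= 0.18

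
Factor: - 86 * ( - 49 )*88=370832 = 2^4*7^2*11^1*43^1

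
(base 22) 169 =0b1001110001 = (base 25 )100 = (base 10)625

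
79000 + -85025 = -6025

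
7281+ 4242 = 11523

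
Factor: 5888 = 2^8*23^1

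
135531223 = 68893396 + 66637827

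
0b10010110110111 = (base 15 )2CDA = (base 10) 9655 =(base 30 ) alp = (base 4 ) 2112313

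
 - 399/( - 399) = 1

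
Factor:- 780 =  - 2^2*3^1*5^1*13^1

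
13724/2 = 6862 = 6862.00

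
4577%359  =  269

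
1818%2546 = 1818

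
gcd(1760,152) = 8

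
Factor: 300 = 2^2 *3^1*5^2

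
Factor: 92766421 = 11^1*61^1*138251^1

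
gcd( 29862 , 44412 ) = 6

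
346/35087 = 346/35087 = 0.01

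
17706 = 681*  26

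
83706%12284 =10002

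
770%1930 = 770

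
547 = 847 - 300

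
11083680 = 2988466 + 8095214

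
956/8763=956/8763= 0.11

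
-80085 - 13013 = - 93098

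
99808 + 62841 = 162649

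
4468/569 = 4468/569  =  7.85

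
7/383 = 7/383= 0.02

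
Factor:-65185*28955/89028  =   - 1887431675/89028  =  -  2^(- 2)*3^ ( - 2)*5^2*2473^( - 1 )*5791^1*13037^1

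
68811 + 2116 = 70927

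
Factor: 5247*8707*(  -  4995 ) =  - 3^5*5^1*11^1*37^1*53^1*8707^1 = - 228199716855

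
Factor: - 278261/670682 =-2^( - 1)*278261^1*335341^( - 1 ) 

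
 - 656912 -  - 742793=85881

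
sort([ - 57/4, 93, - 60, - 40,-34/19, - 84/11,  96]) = [ - 60, - 40,-57/4, - 84/11, - 34/19, 93, 96]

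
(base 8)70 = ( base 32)1o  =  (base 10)56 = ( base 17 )35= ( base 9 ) 62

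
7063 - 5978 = 1085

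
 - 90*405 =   -  36450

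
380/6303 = 380/6303 = 0.06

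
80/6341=80/6341= 0.01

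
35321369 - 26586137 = 8735232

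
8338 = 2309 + 6029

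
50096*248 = 12423808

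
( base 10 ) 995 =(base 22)215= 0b1111100011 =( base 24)1HB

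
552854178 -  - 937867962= 1490722140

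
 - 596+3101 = 2505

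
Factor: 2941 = 17^1*173^1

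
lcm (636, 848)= 2544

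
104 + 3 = 107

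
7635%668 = 287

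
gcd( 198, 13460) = 2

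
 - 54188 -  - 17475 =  - 36713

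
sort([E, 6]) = [E,6 ]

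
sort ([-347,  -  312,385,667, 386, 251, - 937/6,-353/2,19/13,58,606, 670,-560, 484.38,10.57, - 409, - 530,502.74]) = [ - 560,-530,-409, -347,-312,-353/2,-937/6,  19/13, 10.57,58, 251, 385, 386, 484.38, 502.74, 606, 667, 670] 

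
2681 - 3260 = -579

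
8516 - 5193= 3323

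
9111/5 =9111/5 = 1822.20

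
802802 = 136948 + 665854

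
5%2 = 1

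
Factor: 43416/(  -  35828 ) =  - 10854/8957= - 2^1 *3^4*13^( - 2 )*53^( - 1) * 67^1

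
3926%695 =451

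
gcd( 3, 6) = 3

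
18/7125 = 6/2375= 0.00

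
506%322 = 184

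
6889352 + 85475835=92365187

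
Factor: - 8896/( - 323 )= 2^6*17^(-1 )*19^(  -  1 )*139^1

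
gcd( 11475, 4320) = 135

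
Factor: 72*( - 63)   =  -2^3 * 3^4*7^1=   -4536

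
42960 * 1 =42960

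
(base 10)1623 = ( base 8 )3127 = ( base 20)413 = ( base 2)11001010111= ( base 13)97b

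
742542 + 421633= 1164175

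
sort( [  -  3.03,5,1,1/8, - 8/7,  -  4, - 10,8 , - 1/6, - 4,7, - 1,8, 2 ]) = [ - 10, - 4, - 4,-3.03,-8/7, - 1, - 1/6,  1/8,1,2,5,7,8,8]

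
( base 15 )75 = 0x6E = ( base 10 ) 110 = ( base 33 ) 3B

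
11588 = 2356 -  - 9232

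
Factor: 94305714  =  2^1*3^1*15717619^1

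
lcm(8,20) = 40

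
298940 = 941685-642745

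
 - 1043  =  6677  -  7720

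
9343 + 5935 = 15278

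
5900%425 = 375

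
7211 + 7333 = 14544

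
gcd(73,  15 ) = 1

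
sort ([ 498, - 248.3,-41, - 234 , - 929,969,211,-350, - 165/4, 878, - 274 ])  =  [ - 929, - 350,- 274,-248.3,  -  234,  -  165/4,  -  41, 211,498, 878, 969]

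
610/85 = 7+3/17 = 7.18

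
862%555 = 307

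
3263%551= 508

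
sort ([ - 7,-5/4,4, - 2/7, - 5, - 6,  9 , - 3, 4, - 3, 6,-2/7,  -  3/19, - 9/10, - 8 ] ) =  [  -  8, - 7 , - 6 , - 5, - 3, - 3, - 5/4, - 9/10, - 2/7, - 2/7, - 3/19, 4, 4, 6, 9 ]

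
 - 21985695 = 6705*( - 3279)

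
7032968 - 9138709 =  - 2105741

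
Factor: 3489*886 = 3091254=2^1 * 3^1*443^1*1163^1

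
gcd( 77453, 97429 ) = 1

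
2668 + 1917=4585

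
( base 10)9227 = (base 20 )1317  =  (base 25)EJ2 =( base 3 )110122202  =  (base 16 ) 240B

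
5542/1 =5542 = 5542.00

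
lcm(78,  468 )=468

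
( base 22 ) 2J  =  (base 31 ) 21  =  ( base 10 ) 63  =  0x3F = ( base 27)29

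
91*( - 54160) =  - 4928560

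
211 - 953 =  - 742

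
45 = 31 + 14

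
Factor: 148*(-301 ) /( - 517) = 44548/517 = 2^2 * 7^1*11^( - 1) * 37^1*43^1*47^(  -  1) 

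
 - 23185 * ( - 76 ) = 1762060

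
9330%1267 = 461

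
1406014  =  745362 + 660652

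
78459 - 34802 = 43657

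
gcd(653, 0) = 653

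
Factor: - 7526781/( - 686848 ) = 2^(-8)*3^2*71^1*2683^( - 1)*11779^1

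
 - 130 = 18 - 148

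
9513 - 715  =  8798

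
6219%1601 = 1416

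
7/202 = 7/202 = 0.03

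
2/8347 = 2/8347 = 0.00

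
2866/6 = 477 + 2/3 = 477.67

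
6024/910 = 3012/455 = 6.62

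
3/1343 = 3/1343  =  0.00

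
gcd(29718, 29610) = 18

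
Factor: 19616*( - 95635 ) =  - 2^5 * 5^1*31^1 * 613^1*617^1=   -1875976160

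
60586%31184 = 29402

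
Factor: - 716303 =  - 7^1*102329^1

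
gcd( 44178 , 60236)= 74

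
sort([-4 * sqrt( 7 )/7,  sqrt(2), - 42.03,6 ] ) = [  -  42.03,  -  4 * sqrt(7 )/7,sqrt(2 ), 6 ]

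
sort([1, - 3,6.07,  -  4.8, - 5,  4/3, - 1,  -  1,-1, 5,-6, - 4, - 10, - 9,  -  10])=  [ - 10,-10,-9,- 6,-5,-4.8, - 4, - 3, - 1,-1,  -  1,1,4/3 , 5,6.07]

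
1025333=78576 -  - 946757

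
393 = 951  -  558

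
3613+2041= 5654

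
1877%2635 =1877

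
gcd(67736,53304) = 8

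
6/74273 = 6/74273 = 0.00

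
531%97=46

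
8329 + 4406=12735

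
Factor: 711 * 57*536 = 2^3*3^3*19^1*67^1*79^1= 21722472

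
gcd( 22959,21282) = 3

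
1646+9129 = 10775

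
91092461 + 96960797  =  188053258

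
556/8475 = 556/8475=0.07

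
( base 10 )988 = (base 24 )1H4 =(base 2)1111011100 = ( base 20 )298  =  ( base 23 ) 1jm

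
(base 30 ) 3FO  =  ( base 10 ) 3174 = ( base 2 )110001100110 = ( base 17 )AGC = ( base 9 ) 4316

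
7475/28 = 7475/28 = 266.96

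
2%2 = 0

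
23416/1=23416=23416.00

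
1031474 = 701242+330232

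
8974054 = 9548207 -574153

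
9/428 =9/428 = 0.02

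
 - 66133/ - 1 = 66133/1 =66133.00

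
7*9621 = 67347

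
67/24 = 2 + 19/24 = 2.79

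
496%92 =36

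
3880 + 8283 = 12163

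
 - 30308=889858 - 920166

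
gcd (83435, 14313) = 1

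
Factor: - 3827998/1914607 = -2^1*61^( - 1)*31387^( - 1 )*1913999^1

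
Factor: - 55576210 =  - 2^1*5^1*43^1*307^1*421^1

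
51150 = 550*93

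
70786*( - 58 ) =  - 4105588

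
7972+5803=13775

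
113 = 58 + 55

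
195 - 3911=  -3716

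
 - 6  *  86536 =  - 519216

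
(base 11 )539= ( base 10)647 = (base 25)10M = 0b1010000111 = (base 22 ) 179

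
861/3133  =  861/3133 =0.27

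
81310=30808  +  50502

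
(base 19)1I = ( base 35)12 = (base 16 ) 25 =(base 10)37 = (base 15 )27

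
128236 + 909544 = 1037780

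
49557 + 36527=86084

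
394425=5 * 78885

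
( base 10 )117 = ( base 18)69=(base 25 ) 4h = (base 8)165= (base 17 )6F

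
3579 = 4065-486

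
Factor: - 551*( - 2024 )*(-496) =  - 2^7*11^1*19^1*23^1*29^1*31^1  =  - 553151104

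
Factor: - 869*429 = -3^1 * 11^2*13^1*79^1 = -  372801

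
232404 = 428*543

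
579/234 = 2 + 37/78 = 2.47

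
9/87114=3/29038 = 0.00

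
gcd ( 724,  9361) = 1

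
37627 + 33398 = 71025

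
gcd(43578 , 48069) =9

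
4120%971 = 236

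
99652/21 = 14236/3=4745.33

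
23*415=9545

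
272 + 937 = 1209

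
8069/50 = 161 + 19/50 = 161.38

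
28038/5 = 28038/5=5607.60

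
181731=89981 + 91750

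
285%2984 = 285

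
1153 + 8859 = 10012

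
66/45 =22/15  =  1.47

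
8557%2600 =757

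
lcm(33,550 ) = 1650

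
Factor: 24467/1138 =2^( - 1)*43^1= 43/2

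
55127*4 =220508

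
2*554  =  1108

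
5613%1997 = 1619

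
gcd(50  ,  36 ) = 2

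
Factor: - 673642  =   - 2^1 * 17^1*19813^1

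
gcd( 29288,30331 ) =7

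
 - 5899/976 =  - 5899/976 = -  6.04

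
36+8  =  44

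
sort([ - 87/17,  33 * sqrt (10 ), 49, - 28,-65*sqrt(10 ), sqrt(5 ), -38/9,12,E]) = [ - 65 * sqrt ( 10 ), - 28, - 87/17, - 38/9,sqrt( 5),  E,12, 49 , 33*sqrt( 10 ) ]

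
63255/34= 1860 + 15/34 =1860.44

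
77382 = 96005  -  18623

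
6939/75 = 2313/25 = 92.52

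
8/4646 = 4/2323 = 0.00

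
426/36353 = 426/36353 = 0.01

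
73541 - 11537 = 62004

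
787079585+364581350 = 1151660935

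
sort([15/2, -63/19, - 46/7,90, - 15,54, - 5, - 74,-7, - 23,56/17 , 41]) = [ - 74,- 23 , - 15, - 7, - 46/7, - 5, - 63/19,56/17,15/2, 41,  54, 90]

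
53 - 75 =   -  22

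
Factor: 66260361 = 3^1* 31^1 * 712477^1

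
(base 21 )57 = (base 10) 112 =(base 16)70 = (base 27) 44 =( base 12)94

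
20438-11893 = 8545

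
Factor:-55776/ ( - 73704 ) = 2^2*7^1 *37^( - 1) =28/37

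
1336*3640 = 4863040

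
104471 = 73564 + 30907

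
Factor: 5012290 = 2^1 *5^1*501229^1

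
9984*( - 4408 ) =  - 44009472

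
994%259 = 217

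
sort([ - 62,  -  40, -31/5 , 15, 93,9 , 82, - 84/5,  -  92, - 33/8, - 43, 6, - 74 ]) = [ - 92, - 74, - 62, - 43, - 40, - 84/5, - 31/5, - 33/8,6,9 , 15, 82, 93] 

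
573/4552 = 573/4552 = 0.13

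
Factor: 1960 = 2^3*5^1*7^2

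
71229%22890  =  2559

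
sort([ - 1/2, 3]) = [-1/2,  3] 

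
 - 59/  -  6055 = 59/6055 = 0.01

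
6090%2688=714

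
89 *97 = 8633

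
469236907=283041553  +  186195354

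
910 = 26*35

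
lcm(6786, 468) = 13572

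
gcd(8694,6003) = 207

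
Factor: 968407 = 11^1*88037^1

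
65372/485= 65372/485= 134.79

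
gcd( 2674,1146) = 382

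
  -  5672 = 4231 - 9903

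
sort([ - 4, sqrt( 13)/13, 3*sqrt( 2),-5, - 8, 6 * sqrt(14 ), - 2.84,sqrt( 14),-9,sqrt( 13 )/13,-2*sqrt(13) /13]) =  [ - 9, - 8, - 5, - 4,-2.84,-2*sqrt( 13 )/13 , sqrt (13 )/13, sqrt(13 ) /13,sqrt(14), 3 * sqrt(2 ), 6 * sqrt( 14)] 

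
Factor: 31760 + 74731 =3^1*7^1*11^1*461^1 = 106491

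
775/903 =775/903 = 0.86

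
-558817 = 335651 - 894468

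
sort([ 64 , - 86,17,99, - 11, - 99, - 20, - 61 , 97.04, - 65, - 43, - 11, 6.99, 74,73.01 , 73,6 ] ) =[ - 99, - 86, - 65, - 61, - 43,  -  20, - 11, - 11, 6,6.99,17,64 , 73,73.01, 74,97.04,99]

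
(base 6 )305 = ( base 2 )1110001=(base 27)45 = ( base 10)113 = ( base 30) 3N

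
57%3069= 57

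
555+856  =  1411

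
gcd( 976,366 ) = 122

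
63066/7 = 63066/7 = 9009.43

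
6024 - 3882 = 2142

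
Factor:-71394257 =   -  11^1*277^1*23431^1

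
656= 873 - 217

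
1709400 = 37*46200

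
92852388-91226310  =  1626078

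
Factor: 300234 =2^1*3^1*11^1*4549^1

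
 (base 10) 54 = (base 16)36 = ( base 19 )2g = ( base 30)1o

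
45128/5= 9025 + 3/5 = 9025.60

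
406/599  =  406/599  =  0.68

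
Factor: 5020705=5^1 * 1004141^1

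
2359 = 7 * 337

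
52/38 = 26/19 = 1.37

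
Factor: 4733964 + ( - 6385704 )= - 1651740 = - 2^2 *3^1*5^1*27529^1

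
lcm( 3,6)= 6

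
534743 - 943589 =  - 408846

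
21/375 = 7/125 = 0.06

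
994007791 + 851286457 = 1845294248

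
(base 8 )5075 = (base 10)2621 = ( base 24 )4d5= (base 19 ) 74i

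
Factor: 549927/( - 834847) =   -  3^2*7^2 * 13^( - 1)* 29^1*43^1 * 149^( - 1 )*431^ ( - 1 )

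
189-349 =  - 160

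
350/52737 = 350/52737 = 0.01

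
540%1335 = 540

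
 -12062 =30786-42848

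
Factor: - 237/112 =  - 2^(  -  4 )*3^1*7^( - 1 )*79^1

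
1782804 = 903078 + 879726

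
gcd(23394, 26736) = 3342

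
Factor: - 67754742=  - 2^1*3^1 * 11^1*1026587^1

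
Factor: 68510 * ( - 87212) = - 5974894120  =  - 2^3 * 5^1*13^1 * 17^1*31^1*21803^1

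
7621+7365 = 14986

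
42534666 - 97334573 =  - 54799907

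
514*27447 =14107758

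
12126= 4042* 3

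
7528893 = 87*86539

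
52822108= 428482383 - 375660275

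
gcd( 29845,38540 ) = 235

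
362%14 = 12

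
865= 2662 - 1797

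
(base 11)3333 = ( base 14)185a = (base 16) 1128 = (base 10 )4392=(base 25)70H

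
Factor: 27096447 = 3^1*7^1*79^1*16333^1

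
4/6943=4/6943=   0.00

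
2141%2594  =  2141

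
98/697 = 98/697 = 0.14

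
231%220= 11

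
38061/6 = 6343 + 1/2 = 6343.50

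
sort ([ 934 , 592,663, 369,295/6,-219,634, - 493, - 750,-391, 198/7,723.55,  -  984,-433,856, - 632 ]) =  [ - 984, - 750, - 632, - 493,-433, - 391,-219,198/7,295/6,369,592,  634, 663, 723.55,856, 934]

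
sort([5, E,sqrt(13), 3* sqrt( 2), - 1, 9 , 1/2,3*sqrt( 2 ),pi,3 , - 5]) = [ - 5, - 1, 1/2,E , 3,  pi,sqrt( 13),3 * sqrt( 2),3 *sqrt(2 ),5,9 ] 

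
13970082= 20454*683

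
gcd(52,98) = 2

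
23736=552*43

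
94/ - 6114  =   - 1 + 3010/3057=- 0.02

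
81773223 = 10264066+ 71509157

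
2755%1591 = 1164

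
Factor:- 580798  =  -2^1 * 290399^1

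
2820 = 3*940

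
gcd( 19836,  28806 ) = 6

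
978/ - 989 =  - 1 + 11/989 = - 0.99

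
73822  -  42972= 30850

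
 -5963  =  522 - 6485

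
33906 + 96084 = 129990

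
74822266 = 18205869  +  56616397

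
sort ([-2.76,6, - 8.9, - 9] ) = [ - 9, - 8.9, - 2.76, 6]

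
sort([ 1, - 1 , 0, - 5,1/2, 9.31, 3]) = [ - 5,-1, 0, 1/2,1,3 , 9.31] 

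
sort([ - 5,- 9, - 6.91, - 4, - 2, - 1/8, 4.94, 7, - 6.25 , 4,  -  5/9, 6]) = [ - 9,-6.91, - 6.25, - 5, - 4 , - 2, - 5/9 , - 1/8,4, 4.94, 6, 7 ]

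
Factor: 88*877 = 77176 = 2^3 * 11^1*877^1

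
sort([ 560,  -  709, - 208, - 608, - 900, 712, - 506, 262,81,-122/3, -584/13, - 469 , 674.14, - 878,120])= [-900, - 878,  -  709 ,-608, - 506, - 469, - 208, - 584/13, - 122/3,81,120,262,560, 674.14,712 ] 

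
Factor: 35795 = 5^1*7159^1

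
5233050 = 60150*87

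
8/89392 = 1/11174 = 0.00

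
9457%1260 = 637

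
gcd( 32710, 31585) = 5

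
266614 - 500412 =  - 233798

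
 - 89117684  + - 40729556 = -129847240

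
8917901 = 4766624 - - 4151277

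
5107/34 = 150 + 7/34 = 150.21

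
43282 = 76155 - 32873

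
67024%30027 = 6970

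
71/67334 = 71/67334 = 0.00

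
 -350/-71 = 4 + 66/71 = 4.93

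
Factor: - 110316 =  - 2^2*3^1*29^1*317^1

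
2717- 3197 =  - 480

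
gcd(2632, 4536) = 56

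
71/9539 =71/9539 =0.01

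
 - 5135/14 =-367 + 3/14  =  - 366.79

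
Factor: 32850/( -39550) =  - 3^2 * 7^( - 1)*73^1*113^( - 1 ) = - 657/791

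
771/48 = 257/16 = 16.06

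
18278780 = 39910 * 458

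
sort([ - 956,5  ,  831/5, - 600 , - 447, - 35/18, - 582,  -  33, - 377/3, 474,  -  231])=[-956 , - 600, - 582, - 447, - 231, - 377/3,-33, - 35/18,5 , 831/5,  474]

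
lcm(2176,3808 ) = 15232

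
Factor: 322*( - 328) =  - 105616 = - 2^4*7^1*23^1*41^1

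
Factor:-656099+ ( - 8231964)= - 8888063 =- 8888063^1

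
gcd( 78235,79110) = 5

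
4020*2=8040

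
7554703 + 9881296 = 17435999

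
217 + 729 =946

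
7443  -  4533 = 2910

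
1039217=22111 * 47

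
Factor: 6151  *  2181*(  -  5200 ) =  - 69759721200 = - 2^4*3^1*5^2*13^1*727^1*6151^1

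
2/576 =1/288 = 0.00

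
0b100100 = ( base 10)36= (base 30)16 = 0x24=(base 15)26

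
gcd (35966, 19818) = 734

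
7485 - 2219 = 5266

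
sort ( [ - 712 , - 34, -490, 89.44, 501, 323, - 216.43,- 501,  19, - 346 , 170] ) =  [  -  712 , - 501, - 490, - 346, - 216.43, - 34, 19, 89.44, 170,323, 501 ] 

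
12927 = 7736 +5191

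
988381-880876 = 107505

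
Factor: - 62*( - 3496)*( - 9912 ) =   -  2148445824 = -2^7 * 3^1*7^1*19^1*23^1*31^1 * 59^1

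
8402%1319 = 488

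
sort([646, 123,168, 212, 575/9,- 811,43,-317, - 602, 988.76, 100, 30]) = [ - 811,-602, - 317,  30,  43, 575/9, 100, 123, 168, 212, 646, 988.76]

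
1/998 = 1/998 = 0.00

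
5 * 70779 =353895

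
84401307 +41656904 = 126058211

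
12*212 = 2544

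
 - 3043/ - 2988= 3043/2988 = 1.02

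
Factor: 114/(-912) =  - 2^ ( - 3 )  =  -  1/8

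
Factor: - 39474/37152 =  - 17/16 = -2^ (-4)*17^1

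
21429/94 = 21429/94 = 227.97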